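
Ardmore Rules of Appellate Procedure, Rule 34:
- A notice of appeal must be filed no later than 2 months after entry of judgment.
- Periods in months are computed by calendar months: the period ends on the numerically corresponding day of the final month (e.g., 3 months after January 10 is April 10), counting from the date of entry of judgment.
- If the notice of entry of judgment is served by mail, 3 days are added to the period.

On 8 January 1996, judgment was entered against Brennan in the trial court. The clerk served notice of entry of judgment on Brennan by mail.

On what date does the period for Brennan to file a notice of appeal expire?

March 11, 1996

2 months after 8 January 1996 is March 8, 1996.
Service was by mail, adding 3 days: March 8, 1996 + 3 days = March 11, 1996.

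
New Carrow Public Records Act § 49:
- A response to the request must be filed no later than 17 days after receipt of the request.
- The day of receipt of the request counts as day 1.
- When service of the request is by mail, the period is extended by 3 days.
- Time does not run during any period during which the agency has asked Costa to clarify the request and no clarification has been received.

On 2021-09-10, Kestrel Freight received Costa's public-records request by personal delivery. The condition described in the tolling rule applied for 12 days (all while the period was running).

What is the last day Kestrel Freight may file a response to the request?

October 8, 2021

Counting 2021-09-10 as day 1, day 17 is September 26, 2021.
Service was not by mail, so no mail extension applies.
Tolling adds 12 days: September 26, 2021 + 12 days = October 8, 2021.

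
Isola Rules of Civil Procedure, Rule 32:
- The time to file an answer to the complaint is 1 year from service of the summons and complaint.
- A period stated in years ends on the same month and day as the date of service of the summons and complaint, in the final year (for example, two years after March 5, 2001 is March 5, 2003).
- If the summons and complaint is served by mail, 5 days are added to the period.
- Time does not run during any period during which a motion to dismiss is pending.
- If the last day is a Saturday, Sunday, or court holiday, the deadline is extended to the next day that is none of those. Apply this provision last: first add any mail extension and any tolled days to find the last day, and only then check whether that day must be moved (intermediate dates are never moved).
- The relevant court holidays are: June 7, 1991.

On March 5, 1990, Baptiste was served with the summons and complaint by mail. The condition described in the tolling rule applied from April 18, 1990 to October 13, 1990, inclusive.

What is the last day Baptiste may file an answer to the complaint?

September 5, 1991

1 year after March 5, 1990 is March 5, 1991.
Service was by mail, adding 5 days: March 5, 1991 + 5 days = March 10, 1991.
From April 18, 1990 through October 13, 1990 inclusive is 179 days; tolling adds 179 days: March 10, 1991 + 179 days = September 5, 1991.
September 5, 1991 is a Thursday and not a court holiday, so no extension applies.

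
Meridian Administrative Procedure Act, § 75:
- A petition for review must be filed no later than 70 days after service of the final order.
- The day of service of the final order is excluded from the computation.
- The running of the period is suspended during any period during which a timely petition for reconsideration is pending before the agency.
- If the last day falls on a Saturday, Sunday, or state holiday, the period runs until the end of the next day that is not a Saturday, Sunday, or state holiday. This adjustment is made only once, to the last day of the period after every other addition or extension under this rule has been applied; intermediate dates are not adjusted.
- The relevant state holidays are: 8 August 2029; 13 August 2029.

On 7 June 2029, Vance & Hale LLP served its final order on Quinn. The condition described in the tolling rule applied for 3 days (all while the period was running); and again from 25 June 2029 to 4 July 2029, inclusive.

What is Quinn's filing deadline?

70 days after 7 June 2029 is August 16, 2029.
Tolling adds 3 days: August 16, 2029 + 3 days = August 19, 2029.
From June 25, 2029 through July 4, 2029 inclusive is 10 days; tolling adds 10 days: August 19, 2029 + 10 days = August 29, 2029.
August 29, 2029 is a Wednesday and not a state holiday, so no extension applies.

August 29, 2029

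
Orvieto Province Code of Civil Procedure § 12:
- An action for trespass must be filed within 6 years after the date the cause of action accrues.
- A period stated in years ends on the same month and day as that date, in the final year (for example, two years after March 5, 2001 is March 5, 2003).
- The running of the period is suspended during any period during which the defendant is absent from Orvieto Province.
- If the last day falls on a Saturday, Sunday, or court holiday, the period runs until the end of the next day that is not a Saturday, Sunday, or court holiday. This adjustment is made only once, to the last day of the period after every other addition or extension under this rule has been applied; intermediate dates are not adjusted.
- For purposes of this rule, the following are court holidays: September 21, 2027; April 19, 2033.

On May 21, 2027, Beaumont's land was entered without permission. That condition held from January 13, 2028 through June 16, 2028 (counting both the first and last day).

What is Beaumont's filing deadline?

6 years after May 21, 2027 is May 21, 2033.
From January 13, 2028 through June 16, 2028 inclusive is 156 days; tolling adds 156 days: May 21, 2033 + 156 days = October 24, 2033.
October 24, 2033 is a Monday and not a court holiday, so no extension applies.

October 24, 2033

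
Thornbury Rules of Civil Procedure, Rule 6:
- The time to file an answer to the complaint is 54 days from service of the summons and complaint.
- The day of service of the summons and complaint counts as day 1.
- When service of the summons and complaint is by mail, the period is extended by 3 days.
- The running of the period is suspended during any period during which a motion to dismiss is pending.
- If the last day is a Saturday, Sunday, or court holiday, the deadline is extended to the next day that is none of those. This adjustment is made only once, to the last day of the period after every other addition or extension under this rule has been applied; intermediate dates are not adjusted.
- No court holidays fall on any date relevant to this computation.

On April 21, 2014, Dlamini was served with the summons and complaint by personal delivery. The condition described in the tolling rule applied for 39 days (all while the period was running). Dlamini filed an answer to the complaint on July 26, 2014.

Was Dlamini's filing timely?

Counting April 21, 2014 as day 1, day 54 is June 13, 2014.
Service was not by mail, so no mail extension applies.
Tolling adds 39 days: June 13, 2014 + 39 days = July 22, 2014.
July 22, 2014 is a Tuesday and not a court holiday, so no extension applies.
The deadline is July 22, 2014; the filing on July 26, 2014 is after that date.

No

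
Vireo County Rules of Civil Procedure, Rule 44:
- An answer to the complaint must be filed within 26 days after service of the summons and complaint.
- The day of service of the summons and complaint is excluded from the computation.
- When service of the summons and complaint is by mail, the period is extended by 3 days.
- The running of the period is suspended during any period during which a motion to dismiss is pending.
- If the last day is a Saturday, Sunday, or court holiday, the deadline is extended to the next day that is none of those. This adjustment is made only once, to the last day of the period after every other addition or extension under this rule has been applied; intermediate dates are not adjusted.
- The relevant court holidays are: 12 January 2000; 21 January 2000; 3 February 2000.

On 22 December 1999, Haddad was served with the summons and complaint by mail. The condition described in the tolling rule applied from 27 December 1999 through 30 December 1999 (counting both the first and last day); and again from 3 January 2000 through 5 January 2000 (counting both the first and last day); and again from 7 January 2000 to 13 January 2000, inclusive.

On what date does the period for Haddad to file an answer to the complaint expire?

26 days after 22 December 1999 is January 17, 2000.
Service was by mail, adding 3 days: January 17, 2000 + 3 days = January 20, 2000.
From December 27, 1999 through December 30, 1999 inclusive is 4 days; tolling adds 4 days: January 20, 2000 + 4 days = January 24, 2000.
From January 3, 2000 through January 5, 2000 inclusive is 3 days; tolling adds 3 days: January 24, 2000 + 3 days = January 27, 2000.
From January 7, 2000 through January 13, 2000 inclusive is 7 days; tolling adds 7 days: January 27, 2000 + 7 days = February 3, 2000.
February 3, 2000 is a listed holiday. The next qualifying day is February 4, 2000.

February 4, 2000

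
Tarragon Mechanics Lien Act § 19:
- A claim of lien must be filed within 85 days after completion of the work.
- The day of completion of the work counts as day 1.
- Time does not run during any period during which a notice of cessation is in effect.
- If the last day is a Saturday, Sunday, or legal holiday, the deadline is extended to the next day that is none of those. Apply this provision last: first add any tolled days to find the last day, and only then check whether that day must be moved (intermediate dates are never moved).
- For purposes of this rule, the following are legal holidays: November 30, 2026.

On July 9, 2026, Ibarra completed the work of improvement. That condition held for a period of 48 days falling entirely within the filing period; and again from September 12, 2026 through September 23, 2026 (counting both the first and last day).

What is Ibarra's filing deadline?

Counting July 9, 2026 as day 1, day 85 is October 1, 2026.
Tolling adds 48 days: October 1, 2026 + 48 days = November 18, 2026.
From September 12, 2026 through September 23, 2026 inclusive is 12 days; tolling adds 12 days: November 18, 2026 + 12 days = November 30, 2026.
November 30, 2026 is a listed holiday. The next qualifying day is December 1, 2026.

December 1, 2026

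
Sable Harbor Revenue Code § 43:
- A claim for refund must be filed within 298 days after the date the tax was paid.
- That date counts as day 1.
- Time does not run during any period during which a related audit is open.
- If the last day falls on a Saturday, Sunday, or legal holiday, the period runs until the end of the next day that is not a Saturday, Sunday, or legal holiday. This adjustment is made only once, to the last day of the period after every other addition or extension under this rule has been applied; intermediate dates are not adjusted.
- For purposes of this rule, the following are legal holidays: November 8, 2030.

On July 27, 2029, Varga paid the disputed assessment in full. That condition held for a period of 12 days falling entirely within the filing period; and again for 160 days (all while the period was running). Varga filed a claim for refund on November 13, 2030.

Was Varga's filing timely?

No

Counting July 27, 2029 as day 1, day 298 is May 20, 2030.
Tolling adds 12 days: May 20, 2030 + 12 days = June 1, 2030.
Tolling adds 160 days: June 1, 2030 + 160 days = November 8, 2030.
November 8, 2030 is a listed holiday; November 9, 2030 is Saturday; November 10, 2030 is Sunday. The next qualifying day is November 11, 2030.
The deadline is November 11, 2030; the filing on November 13, 2030 is after that date.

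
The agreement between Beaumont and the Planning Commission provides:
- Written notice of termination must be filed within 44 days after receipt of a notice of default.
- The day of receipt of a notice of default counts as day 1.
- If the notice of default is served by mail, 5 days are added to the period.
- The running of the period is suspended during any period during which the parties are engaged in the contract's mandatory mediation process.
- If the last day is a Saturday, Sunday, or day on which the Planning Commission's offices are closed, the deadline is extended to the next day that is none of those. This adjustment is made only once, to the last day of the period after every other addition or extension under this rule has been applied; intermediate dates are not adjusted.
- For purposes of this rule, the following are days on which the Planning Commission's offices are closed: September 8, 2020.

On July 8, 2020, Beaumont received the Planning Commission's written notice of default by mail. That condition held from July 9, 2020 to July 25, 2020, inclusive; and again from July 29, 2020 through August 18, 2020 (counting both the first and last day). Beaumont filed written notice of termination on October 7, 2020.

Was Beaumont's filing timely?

No

Counting July 8, 2020 as day 1, day 44 is August 20, 2020.
Service was by mail, adding 5 days: August 20, 2020 + 5 days = August 25, 2020.
From July 9, 2020 through July 25, 2020 inclusive is 17 days; tolling adds 17 days: August 25, 2020 + 17 days = September 11, 2020.
From July 29, 2020 through August 18, 2020 inclusive is 21 days; tolling adds 21 days: September 11, 2020 + 21 days = October 2, 2020.
October 2, 2020 is a Friday and not a day on which the Planning Commission's offices are closed, so no extension applies.
The deadline is October 2, 2020; the filing on October 7, 2020 is after that date.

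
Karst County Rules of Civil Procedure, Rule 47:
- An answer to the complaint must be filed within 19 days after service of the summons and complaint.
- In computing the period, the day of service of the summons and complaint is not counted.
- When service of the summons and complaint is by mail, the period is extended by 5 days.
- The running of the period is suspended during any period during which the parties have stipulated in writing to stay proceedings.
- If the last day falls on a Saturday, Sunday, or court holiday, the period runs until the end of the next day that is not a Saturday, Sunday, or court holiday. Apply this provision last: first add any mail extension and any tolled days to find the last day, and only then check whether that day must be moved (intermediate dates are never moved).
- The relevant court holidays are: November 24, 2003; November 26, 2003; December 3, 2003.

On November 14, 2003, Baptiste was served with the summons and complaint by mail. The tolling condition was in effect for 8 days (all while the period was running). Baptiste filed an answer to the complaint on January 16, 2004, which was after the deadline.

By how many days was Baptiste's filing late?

19 days after November 14, 2003 is December 3, 2003.
Service was by mail, adding 5 days: December 3, 2003 + 5 days = December 8, 2003.
Tolling adds 8 days: December 8, 2003 + 8 days = December 16, 2003.
December 16, 2003 is a Tuesday and not a court holiday, so no extension applies.
The deadline is December 16, 2003; from December 16, 2003 to January 16, 2004 is 31 days.

31 days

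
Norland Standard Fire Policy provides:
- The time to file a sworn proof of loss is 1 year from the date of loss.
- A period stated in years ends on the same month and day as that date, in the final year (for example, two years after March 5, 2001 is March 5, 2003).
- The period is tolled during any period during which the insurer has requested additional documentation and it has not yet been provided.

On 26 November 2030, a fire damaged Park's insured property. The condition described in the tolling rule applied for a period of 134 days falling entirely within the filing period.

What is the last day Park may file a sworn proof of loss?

April 8, 2032

1 year after 26 November 2030 is November 26, 2031.
Tolling adds 134 days: November 26, 2031 + 134 days = April 8, 2032.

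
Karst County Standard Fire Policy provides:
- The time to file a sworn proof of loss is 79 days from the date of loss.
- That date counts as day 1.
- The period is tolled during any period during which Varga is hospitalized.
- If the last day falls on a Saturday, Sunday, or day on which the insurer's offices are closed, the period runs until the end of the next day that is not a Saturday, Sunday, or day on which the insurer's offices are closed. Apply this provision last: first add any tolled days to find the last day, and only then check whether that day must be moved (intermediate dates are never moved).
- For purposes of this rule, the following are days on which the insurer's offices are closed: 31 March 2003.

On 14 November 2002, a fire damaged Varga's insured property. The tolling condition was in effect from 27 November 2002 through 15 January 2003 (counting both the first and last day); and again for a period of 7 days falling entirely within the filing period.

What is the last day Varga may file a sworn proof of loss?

April 1, 2003

Counting 14 November 2002 as day 1, day 79 is January 31, 2003.
From November 27, 2002 through January 15, 2003 inclusive is 50 days; tolling adds 50 days: January 31, 2003 + 50 days = March 22, 2003.
Tolling adds 7 days: March 22, 2003 + 7 days = March 29, 2003.
March 29, 2003 is Saturday; March 30, 2003 is Sunday; March 31, 2003 is a listed holiday. The next qualifying day is April 1, 2003.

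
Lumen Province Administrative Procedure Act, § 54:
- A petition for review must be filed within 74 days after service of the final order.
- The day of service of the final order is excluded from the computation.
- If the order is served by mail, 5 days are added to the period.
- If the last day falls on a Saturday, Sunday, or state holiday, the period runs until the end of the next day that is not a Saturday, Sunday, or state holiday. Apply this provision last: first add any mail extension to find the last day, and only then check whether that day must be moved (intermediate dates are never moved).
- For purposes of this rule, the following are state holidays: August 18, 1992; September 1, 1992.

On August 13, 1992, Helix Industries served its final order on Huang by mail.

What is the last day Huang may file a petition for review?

74 days after August 13, 1992 is October 26, 1992.
Service was by mail, adding 5 days: October 26, 1992 + 5 days = October 31, 1992.
October 31, 1992 is Saturday; November 1, 1992 is Sunday. The next qualifying day is November 2, 1992.

November 2, 1992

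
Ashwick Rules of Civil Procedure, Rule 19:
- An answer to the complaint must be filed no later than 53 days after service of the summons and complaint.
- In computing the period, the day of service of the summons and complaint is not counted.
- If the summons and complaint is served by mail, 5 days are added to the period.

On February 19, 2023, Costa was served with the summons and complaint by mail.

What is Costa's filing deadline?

April 18, 2023

53 days after February 19, 2023 is April 13, 2023.
Service was by mail, adding 5 days: April 13, 2023 + 5 days = April 18, 2023.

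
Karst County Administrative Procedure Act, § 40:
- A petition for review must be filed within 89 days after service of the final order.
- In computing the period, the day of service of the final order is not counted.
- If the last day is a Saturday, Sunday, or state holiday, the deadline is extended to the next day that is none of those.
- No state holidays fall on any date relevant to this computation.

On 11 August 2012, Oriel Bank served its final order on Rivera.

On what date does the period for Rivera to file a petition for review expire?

November 8, 2012

89 days after 11 August 2012 is November 8, 2012.
November 8, 2012 is a Thursday and not a state holiday, so no extension applies.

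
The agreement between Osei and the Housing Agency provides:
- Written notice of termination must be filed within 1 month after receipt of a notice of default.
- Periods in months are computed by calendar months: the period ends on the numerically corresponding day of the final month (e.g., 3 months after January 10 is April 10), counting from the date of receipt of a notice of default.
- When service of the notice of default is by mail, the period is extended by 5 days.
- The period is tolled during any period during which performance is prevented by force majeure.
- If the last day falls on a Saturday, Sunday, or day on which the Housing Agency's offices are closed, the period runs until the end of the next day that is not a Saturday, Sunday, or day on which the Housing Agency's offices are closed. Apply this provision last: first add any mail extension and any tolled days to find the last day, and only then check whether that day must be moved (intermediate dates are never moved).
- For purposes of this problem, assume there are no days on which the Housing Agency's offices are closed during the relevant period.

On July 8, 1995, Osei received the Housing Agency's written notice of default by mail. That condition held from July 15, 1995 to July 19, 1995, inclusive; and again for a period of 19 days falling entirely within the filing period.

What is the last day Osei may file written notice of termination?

1 month after July 8, 1995 is August 8, 1995.
Service was by mail, adding 5 days: August 8, 1995 + 5 days = August 13, 1995.
From July 15, 1995 through July 19, 1995 inclusive is 5 days; tolling adds 5 days: August 13, 1995 + 5 days = August 18, 1995.
Tolling adds 19 days: August 18, 1995 + 19 days = September 6, 1995.
September 6, 1995 is a Wednesday and not a day on which the Housing Agency's offices are closed, so no extension applies.

September 6, 1995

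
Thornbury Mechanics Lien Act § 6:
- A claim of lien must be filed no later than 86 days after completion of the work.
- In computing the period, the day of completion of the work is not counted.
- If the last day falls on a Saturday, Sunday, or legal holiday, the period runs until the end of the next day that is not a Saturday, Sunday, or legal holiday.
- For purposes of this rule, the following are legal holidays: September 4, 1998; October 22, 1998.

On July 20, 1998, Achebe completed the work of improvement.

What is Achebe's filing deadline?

October 14, 1998

86 days after July 20, 1998 is October 14, 1998.
October 14, 1998 is a Wednesday and not a legal holiday, so no extension applies.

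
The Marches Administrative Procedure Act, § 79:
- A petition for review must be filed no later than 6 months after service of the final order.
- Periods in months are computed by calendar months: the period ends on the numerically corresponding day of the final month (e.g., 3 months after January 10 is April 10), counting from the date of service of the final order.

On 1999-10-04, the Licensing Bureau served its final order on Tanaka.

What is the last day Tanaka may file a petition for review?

6 months after 1999-10-04 is April 4, 2000.

April 4, 2000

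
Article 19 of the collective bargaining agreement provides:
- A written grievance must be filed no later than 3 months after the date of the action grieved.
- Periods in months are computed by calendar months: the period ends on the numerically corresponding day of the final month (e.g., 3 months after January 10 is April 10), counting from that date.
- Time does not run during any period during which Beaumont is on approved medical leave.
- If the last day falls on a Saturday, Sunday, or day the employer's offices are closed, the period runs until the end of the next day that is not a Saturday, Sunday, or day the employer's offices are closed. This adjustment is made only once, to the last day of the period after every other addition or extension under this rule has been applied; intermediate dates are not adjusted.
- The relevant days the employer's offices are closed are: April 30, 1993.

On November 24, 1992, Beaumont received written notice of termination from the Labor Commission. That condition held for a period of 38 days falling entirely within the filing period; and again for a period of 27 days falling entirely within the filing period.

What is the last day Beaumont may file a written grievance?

3 months after November 24, 1992 is February 24, 1993.
Tolling adds 38 days: February 24, 1993 + 38 days = April 3, 1993.
Tolling adds 27 days: April 3, 1993 + 27 days = April 30, 1993.
April 30, 1993 is a listed holiday; May 1, 1993 is Saturday; May 2, 1993 is Sunday. The next qualifying day is May 3, 1993.

May 3, 1993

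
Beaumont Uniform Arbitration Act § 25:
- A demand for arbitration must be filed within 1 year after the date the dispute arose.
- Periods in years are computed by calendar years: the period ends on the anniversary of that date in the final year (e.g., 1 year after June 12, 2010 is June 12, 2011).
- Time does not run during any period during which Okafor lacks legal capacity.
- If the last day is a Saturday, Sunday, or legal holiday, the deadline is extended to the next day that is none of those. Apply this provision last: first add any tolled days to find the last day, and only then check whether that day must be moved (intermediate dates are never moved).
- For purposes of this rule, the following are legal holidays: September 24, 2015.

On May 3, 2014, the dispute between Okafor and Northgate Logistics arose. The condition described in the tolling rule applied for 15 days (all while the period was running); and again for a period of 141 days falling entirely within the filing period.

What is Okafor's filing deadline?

October 6, 2015

1 year after May 3, 2014 is May 3, 2015.
Tolling adds 15 days: May 3, 2015 + 15 days = May 18, 2015.
Tolling adds 141 days: May 18, 2015 + 141 days = October 6, 2015.
October 6, 2015 is a Tuesday and not a legal holiday, so no extension applies.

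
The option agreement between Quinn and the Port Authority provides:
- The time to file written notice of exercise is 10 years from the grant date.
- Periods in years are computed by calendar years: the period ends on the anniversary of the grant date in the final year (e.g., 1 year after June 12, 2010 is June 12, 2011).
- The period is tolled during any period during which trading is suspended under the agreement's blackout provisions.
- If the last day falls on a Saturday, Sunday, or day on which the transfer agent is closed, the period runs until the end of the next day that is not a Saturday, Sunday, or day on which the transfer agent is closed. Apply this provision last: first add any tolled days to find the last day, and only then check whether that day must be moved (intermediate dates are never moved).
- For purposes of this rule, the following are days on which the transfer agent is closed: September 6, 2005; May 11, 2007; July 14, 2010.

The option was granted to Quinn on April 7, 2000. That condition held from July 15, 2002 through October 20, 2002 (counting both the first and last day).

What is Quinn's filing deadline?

10 years after April 7, 2000 is April 7, 2010.
From July 15, 2002 through October 20, 2002 inclusive is 98 days; tolling adds 98 days: April 7, 2010 + 98 days = July 14, 2010.
July 14, 2010 is a listed holiday. The next qualifying day is July 15, 2010.

July 15, 2010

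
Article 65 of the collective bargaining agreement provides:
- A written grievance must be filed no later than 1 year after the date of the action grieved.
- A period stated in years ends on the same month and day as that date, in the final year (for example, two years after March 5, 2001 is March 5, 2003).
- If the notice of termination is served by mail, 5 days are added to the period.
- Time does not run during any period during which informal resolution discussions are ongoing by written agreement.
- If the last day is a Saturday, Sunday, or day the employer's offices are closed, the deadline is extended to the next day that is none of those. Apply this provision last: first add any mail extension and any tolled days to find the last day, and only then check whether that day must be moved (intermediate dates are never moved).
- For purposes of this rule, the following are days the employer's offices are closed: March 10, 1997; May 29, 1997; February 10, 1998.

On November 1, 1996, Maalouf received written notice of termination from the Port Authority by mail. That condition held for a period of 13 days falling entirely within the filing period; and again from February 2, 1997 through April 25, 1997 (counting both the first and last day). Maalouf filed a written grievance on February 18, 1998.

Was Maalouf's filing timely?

No

1 year after November 1, 1996 is November 1, 1997.
Service was by mail, adding 5 days: November 1, 1997 + 5 days = November 6, 1997.
Tolling adds 13 days: November 6, 1997 + 13 days = November 19, 1997.
From February 2, 1997 through April 25, 1997 inclusive is 83 days; tolling adds 83 days: November 19, 1997 + 83 days = February 10, 1998.
February 10, 1998 is a listed holiday. The next qualifying day is February 11, 1998.
The deadline is February 11, 1998; the filing on February 18, 1998 is after that date.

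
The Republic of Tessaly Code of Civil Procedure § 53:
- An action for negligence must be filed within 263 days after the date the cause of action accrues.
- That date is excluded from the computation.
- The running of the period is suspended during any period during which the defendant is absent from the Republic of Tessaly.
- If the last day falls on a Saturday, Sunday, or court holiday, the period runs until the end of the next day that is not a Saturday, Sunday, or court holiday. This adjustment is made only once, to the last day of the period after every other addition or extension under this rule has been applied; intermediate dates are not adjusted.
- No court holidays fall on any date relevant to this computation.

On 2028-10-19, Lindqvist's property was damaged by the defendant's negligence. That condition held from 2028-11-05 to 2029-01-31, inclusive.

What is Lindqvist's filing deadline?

October 5, 2029

263 days after 2028-10-19 is July 9, 2029.
From November 5, 2028 through January 31, 2029 inclusive is 88 days; tolling adds 88 days: July 9, 2029 + 88 days = October 5, 2029.
October 5, 2029 is a Friday and not a court holiday, so no extension applies.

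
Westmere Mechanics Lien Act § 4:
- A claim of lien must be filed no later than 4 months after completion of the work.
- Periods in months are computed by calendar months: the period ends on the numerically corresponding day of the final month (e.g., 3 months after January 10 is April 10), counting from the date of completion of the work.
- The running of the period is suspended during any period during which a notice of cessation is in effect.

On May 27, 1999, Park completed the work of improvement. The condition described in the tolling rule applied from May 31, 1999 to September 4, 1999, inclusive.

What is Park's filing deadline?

January 2, 2000

4 months after May 27, 1999 is September 27, 1999.
From May 31, 1999 through September 4, 1999 inclusive is 97 days; tolling adds 97 days: September 27, 1999 + 97 days = January 2, 2000.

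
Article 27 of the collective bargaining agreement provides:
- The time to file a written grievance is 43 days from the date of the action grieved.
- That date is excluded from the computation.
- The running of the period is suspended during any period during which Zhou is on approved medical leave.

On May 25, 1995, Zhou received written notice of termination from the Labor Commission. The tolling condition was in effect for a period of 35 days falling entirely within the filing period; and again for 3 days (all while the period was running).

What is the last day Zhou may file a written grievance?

August 14, 1995

43 days after May 25, 1995 is July 7, 1995.
Tolling adds 35 days: July 7, 1995 + 35 days = August 11, 1995.
Tolling adds 3 days: August 11, 1995 + 3 days = August 14, 1995.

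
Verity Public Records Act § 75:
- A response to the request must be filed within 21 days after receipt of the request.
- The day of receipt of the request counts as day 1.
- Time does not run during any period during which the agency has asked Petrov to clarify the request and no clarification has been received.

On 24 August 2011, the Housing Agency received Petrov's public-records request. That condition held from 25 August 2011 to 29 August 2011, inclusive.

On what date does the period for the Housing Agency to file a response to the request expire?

September 18, 2011

Counting 24 August 2011 as day 1, day 21 is September 13, 2011.
From August 25, 2011 through August 29, 2011 inclusive is 5 days; tolling adds 5 days: September 13, 2011 + 5 days = September 18, 2011.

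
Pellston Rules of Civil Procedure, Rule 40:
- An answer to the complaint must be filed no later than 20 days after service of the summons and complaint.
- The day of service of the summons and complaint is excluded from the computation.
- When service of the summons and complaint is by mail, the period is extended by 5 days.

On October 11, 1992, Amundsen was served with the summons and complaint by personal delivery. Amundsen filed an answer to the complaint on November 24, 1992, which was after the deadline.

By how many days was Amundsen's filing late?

20 days after October 11, 1992 is October 31, 1992.
Service was not by mail, so no mail extension applies.
The deadline is October 31, 1992; from October 31, 1992 to November 24, 1992 is 24 days.

24 days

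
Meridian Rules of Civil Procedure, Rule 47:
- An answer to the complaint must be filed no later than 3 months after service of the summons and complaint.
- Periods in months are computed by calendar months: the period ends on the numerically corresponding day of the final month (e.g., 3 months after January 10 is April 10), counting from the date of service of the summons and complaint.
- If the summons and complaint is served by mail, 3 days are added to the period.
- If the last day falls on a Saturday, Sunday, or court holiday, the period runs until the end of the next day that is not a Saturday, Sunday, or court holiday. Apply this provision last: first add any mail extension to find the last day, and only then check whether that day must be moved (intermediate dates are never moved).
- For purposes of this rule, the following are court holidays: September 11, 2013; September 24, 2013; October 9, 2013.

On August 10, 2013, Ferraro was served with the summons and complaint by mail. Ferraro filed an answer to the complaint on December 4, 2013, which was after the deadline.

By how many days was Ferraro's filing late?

21 days

3 months after August 10, 2013 is November 10, 2013.
Service was by mail, adding 3 days: November 10, 2013 + 3 days = November 13, 2013.
November 13, 2013 is a Wednesday and not a court holiday, so no extension applies.
The deadline is November 13, 2013; from November 13, 2013 to December 4, 2013 is 21 days.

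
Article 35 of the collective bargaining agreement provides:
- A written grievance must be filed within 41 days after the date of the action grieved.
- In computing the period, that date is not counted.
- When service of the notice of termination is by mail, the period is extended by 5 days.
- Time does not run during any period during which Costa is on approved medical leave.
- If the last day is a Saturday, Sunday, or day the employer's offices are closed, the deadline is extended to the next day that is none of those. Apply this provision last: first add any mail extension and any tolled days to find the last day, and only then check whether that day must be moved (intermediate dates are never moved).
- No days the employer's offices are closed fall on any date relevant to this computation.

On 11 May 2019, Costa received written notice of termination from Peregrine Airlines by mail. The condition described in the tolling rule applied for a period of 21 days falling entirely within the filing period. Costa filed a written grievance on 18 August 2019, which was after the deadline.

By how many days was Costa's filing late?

32 days

41 days after 11 May 2019 is June 21, 2019.
Service was by mail, adding 5 days: June 21, 2019 + 5 days = June 26, 2019.
Tolling adds 21 days: June 26, 2019 + 21 days = July 17, 2019.
July 17, 2019 is a Wednesday and not a day the employer's offices are closed, so no extension applies.
The deadline is July 17, 2019; from July 17, 2019 to August 18, 2019 is 32 days.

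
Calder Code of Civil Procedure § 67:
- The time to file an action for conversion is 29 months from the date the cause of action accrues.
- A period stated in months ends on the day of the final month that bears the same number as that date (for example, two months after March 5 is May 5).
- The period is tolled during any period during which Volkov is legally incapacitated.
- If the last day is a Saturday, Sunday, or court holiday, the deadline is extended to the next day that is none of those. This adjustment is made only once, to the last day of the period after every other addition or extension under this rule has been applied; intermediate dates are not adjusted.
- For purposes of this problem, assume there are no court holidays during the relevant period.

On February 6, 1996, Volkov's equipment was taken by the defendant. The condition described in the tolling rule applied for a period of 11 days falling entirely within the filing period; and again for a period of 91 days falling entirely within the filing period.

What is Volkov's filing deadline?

October 16, 1998

29 months after February 6, 1996 is July 6, 1998.
Tolling adds 11 days: July 6, 1998 + 11 days = July 17, 1998.
Tolling adds 91 days: July 17, 1998 + 91 days = October 16, 1998.
October 16, 1998 is a Friday and not a court holiday, so no extension applies.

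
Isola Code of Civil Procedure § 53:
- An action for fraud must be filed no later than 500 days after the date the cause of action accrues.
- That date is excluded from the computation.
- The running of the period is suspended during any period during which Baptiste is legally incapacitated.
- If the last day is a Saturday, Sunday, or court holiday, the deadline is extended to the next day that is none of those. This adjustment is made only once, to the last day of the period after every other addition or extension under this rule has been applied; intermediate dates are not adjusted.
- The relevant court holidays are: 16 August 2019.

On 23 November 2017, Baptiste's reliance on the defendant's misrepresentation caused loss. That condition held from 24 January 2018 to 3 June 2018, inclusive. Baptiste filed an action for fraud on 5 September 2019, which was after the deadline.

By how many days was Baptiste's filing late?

17 days

500 days after 23 November 2017 is April 7, 2019.
From January 24, 2018 through June 3, 2018 inclusive is 131 days; tolling adds 131 days: April 7, 2019 + 131 days = August 16, 2019.
August 16, 2019 is a listed holiday; August 17, 2019 is Saturday; August 18, 2019 is Sunday. The next qualifying day is August 19, 2019.
The deadline is August 19, 2019; from August 19, 2019 to September 5, 2019 is 17 days.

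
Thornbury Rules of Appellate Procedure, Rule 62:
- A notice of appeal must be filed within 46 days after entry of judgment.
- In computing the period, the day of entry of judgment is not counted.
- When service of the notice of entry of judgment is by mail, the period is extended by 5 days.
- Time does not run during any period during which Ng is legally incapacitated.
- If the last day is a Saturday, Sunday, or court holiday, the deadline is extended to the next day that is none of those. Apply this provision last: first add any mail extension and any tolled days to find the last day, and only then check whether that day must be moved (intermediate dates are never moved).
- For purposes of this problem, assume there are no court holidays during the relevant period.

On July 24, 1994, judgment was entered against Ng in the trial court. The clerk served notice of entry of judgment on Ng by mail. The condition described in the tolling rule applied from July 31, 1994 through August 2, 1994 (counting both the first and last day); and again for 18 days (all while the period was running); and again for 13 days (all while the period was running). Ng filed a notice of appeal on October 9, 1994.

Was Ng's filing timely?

46 days after July 24, 1994 is September 8, 1994.
Service was by mail, adding 5 days: September 8, 1994 + 5 days = September 13, 1994.
From July 31, 1994 through August 2, 1994 inclusive is 3 days; tolling adds 3 days: September 13, 1994 + 3 days = September 16, 1994.
Tolling adds 18 days: September 16, 1994 + 18 days = October 4, 1994.
Tolling adds 13 days: October 4, 1994 + 13 days = October 17, 1994.
October 17, 1994 is a Monday and not a court holiday, so no extension applies.
The deadline is October 17, 1994; the filing on October 9, 1994 is on or before that date.

Yes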